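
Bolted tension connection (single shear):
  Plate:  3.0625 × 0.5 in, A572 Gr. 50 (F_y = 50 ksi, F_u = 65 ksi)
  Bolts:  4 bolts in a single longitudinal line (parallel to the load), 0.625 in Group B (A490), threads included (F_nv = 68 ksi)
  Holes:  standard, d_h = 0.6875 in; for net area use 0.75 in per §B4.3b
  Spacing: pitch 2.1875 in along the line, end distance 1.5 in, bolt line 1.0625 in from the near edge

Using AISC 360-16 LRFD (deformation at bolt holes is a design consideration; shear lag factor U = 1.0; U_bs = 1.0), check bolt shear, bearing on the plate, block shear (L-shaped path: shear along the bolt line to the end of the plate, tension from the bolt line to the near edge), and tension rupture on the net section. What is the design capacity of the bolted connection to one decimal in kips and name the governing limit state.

Bolt shear: A_b = π(0.625)²/4 = 0.3068 in². φR_n = 0.75 × 68 × 0.3068 × 4 × 1 = 62.6 kips.
Bearing (0.5 in plate, F_u = 65 ksi): end bolts L_c = 1.5 − 0.6875/2 = 1.15625, R_n = min(1.2×1.15625×0.5×65, 2.4×0.625×0.5×65) = 45.094 kips/bolt; interior L_c = 2.1875 − 0.6875 = 1.5, R_n = 48.75 kips/bolt. φR_n = 0.75 × (1×45.094 + 3×48.75) = 143.5 kips.
Block shear: shear path 1×[1.5+3×2.1875] = 1×8.0625 in, A_gv = 4.0313, A_nv = 1×(8.0625 − 3.5×0.75)×0.5 = 2.7188 in²; tension to near edge: (1.0625 − 0.5×0.75)×0.5 = 0.34375 in². R_n = min(0.6×65×2.7188, 0.6×50×4.0313) + 1.0×65×0.34375 = min(106.03, 120.94) + 22.344 = 128.37 kips. φR_n = 0.75 × 128.37 = 96.3 kips.
Tension rupture (net): A_n = (3.0625 − 1×0.75)×0.5 = 1.1563 in² (U = 1.0, A_e = A_n). φR_n = 0.75 × 65 × 1.1563 = 56.4 kips.
Governing: min(62.6, 143.5, 96.3, 56.4) = 56.4 kips → net-section rupture.

56.4 kips (net-section rupture governs)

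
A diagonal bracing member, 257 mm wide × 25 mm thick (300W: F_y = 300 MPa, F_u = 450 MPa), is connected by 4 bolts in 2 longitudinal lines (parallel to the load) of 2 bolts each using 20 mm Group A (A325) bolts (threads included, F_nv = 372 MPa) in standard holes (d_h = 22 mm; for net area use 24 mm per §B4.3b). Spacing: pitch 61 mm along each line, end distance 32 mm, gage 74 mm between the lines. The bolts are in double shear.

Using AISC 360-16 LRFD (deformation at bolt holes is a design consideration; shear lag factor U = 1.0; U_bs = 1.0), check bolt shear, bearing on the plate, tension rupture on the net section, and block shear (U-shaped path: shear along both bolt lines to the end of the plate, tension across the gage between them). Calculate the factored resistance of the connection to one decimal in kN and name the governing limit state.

Bolt shear: A_b = π(20)²/4 = 314.16 mm². φR_n = 0.75 × 372 × 314.16 × 4 × 2 = 701.2 kN.
Bearing (25 mm plate, F_u = 450 MPa): end bolts L_c = 32 − 22/2 = 21, R_n = min(1.2×21×25×450, 2.4×20×25×450) = 283.5 kN/bolt; interior L_c = 61 − 22 = 39, R_n = 526.5 kN/bolt. φR_n = 0.75 × (2×283.5 + 2×526.5) = 1215.0 kN.
Tension rupture (net): A_n = (257 − 2×24)×25 = 5225 mm² (U = 1.0, A_e = A_n). φR_n = 0.75 × 450 × 5225 = 1763.4 kN.
Block shear: shear path 2×[32+1×61] = 2×93 mm, A_gv = 4650, A_nv = 2×(93 − 1.5×24)×25 = 2850 mm²; tension across gage: (74 − 1×24)×25 = 1250 mm². R_n = min(0.6×450×2850, 0.6×300×4650) + 1.0×450×1250 = min(769.5, 837) + 562.5 = 1332 kN. φR_n = 0.75 × 1332 = 999.0 kN.
Governing: min(701.2, 1215.0, 1763.4, 999.0) = 701.2 kN → bolt shear.

701.2 kN (bolt shear governs)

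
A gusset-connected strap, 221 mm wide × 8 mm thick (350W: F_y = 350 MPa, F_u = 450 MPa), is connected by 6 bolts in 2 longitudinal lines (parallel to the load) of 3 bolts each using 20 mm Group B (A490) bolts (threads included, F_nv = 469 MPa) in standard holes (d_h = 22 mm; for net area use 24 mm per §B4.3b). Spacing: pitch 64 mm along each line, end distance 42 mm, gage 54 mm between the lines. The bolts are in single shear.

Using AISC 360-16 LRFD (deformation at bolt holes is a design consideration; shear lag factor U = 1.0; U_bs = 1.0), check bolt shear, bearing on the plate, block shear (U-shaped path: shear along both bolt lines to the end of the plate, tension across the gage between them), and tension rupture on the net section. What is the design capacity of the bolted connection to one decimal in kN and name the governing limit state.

437.4 kN (block shear governs)

Bolt shear: A_b = π(20)²/4 = 314.16 mm². φR_n = 0.75 × 469 × 314.16 × 6 × 1 = 663.0 kN.
Bearing (8 mm plate, F_u = 450 MPa): end bolts L_c = 42 − 22/2 = 31, R_n = min(1.2×31×8×450, 2.4×20×8×450) = 133.92 kN/bolt; interior L_c = 64 − 22 = 42, R_n = 172.8 kN/bolt. φR_n = 0.75 × (2×133.92 + 4×172.8) = 719.3 kN.
Block shear: shear path 2×[42+2×64] = 2×170 mm, A_gv = 2720, A_nv = 2×(170 − 2.5×24)×8 = 1760 mm²; tension across gage: (54 − 1×24)×8 = 240 mm². R_n = min(0.6×450×1760, 0.6×350×2720) + 1.0×450×240 = min(475.2, 571.2) + 108 = 583.2 kN. φR_n = 0.75 × 583.2 = 437.4 kN.
Tension rupture (net): A_n = (221 − 2×24)×8 = 1384 mm² (U = 1.0, A_e = A_n). φR_n = 0.75 × 450 × 1384 = 467.1 kN.
Governing: min(663.0, 719.3, 437.4, 467.1) = 437.4 kN → block shear.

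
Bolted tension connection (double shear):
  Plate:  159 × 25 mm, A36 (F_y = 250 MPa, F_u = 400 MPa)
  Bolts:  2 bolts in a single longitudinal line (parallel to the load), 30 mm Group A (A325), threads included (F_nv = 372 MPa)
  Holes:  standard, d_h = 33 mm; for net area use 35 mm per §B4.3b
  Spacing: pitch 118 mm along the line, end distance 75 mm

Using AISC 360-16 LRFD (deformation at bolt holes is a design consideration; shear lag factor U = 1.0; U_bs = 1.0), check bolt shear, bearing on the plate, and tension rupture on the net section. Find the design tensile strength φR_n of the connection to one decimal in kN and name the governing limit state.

788.9 kN (bolt shear governs)

Bolt shear: A_b = π(30)²/4 = 706.86 mm². φR_n = 0.75 × 372 × 706.86 × 2 × 2 = 788.9 kN.
Bearing (25 mm plate, F_u = 400 MPa): end bolts L_c = 75 − 33/2 = 58.5, R_n = min(1.2×58.5×25×400, 2.4×30×25×400) = 702 kN/bolt; interior L_c = 118 − 33 = 85, R_n = 720 kN/bolt. φR_n = 0.75 × (1×702 + 1×720) = 1066.5 kN.
Tension rupture (net): A_n = (159 − 1×35)×25 = 3100 mm² (U = 1.0, A_e = A_n). φR_n = 0.75 × 400 × 3100 = 930.0 kN.
Governing: min(788.9, 1066.5, 930.0) = 788.9 kN → bolt shear.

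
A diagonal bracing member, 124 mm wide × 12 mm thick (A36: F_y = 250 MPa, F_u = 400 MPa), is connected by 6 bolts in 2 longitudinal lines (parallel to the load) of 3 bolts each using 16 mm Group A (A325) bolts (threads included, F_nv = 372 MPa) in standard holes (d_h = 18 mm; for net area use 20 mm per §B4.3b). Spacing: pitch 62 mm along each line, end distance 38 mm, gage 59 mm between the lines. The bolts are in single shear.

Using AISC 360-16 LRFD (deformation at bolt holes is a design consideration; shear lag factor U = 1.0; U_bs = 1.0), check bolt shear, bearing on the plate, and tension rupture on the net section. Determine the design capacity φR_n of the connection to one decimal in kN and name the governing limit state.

302.4 kN (net-section rupture governs)

Bolt shear: A_b = π(16)²/4 = 201.06 mm². φR_n = 0.75 × 372 × 201.06 × 6 × 1 = 336.6 kN.
Bearing (12 mm plate, F_u = 400 MPa): end bolts L_c = 38 − 18/2 = 29, R_n = min(1.2×29×12×400, 2.4×16×12×400) = 167.04 kN/bolt; interior L_c = 62 − 18 = 44, R_n = 184.32 kN/bolt. φR_n = 0.75 × (2×167.04 + 4×184.32) = 803.5 kN.
Tension rupture (net): A_n = (124 − 2×20)×12 = 1008 mm² (U = 1.0, A_e = A_n). φR_n = 0.75 × 400 × 1008 = 302.4 kN.
Governing: min(336.6, 803.5, 302.4) = 302.4 kN → net-section rupture.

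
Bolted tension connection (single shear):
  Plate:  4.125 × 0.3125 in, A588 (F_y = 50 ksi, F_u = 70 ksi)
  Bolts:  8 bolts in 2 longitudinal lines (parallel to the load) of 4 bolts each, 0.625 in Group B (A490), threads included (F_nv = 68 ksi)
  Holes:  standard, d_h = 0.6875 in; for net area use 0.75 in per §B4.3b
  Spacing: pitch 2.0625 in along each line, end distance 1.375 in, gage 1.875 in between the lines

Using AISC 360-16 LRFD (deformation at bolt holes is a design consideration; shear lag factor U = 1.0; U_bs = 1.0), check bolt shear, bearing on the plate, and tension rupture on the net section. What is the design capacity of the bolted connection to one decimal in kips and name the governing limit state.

43.1 kips (net-section rupture governs)

Bolt shear: A_b = π(0.625)²/4 = 0.3068 in². φR_n = 0.75 × 68 × 0.3068 × 8 × 1 = 125.2 kips.
Bearing (0.3125 in plate, F_u = 70 ksi): end bolts L_c = 1.375 − 0.6875/2 = 1.03125, R_n = min(1.2×1.03125×0.3125×70, 2.4×0.625×0.3125×70) = 27.07 kips/bolt; interior L_c = 2.0625 − 0.6875 = 1.375, R_n = 32.813 kips/bolt. φR_n = 0.75 × (2×27.07 + 6×32.813) = 188.3 kips.
Tension rupture (net): A_n = (4.125 − 2×0.75)×0.3125 = 0.82031 in² (U = 1.0, A_e = A_n). φR_n = 0.75 × 70 × 0.82031 = 43.1 kips.
Governing: min(125.2, 188.3, 43.1) = 43.1 kips → net-section rupture.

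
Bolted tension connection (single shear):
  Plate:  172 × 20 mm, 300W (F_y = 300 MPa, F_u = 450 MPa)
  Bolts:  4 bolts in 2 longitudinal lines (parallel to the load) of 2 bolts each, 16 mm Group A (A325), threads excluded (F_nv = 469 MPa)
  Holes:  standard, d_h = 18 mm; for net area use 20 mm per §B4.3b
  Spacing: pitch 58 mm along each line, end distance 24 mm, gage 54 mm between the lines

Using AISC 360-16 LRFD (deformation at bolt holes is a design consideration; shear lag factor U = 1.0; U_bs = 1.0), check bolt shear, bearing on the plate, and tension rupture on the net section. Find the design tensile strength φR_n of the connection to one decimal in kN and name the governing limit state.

Bolt shear: A_b = π(16)²/4 = 201.06 mm². φR_n = 0.75 × 469 × 201.06 × 4 × 1 = 282.9 kN.
Bearing (20 mm plate, F_u = 450 MPa): end bolts L_c = 24 − 18/2 = 15, R_n = min(1.2×15×20×450, 2.4×16×20×450) = 162 kN/bolt; interior L_c = 58 − 18 = 40, R_n = 345.6 kN/bolt. φR_n = 0.75 × (2×162 + 2×345.6) = 761.4 kN.
Tension rupture (net): A_n = (172 − 2×20)×20 = 2640 mm² (U = 1.0, A_e = A_n). φR_n = 0.75 × 450 × 2640 = 891.0 kN.
Governing: min(282.9, 761.4, 891.0) = 282.9 kN → bolt shear.

282.9 kN (bolt shear governs)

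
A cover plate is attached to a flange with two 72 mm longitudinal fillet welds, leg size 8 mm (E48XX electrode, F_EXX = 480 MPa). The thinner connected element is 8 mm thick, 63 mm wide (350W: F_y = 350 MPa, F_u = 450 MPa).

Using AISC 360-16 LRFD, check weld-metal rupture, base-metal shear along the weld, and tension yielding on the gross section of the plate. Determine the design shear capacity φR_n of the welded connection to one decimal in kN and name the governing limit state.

158.8 kN (gross-section yield governs)

Weld metal: throat = 0.707×8 = 5.656 mm, L = 2×72 = 144 mm. φR_n = 0.75 × 0.6 × 480 × 5.656 × 144 = 175.9 kN.
Base metal shear (8 mm plate): yield φR_n = 1.0×0.6×350×8×144 = 241.9 kN; rupture φR_n = 0.75×0.6×450×8×144 = 233.3 kN; take 233.3 kN (rupture).
Tension yield (gross): A_g = 63×8 = 504 mm². φR_n = 0.90 × 350 × 504 = 158.8 kN.
Governing: min(175.9, 233.3, 158.8) = 158.8 kN → gross-section yield.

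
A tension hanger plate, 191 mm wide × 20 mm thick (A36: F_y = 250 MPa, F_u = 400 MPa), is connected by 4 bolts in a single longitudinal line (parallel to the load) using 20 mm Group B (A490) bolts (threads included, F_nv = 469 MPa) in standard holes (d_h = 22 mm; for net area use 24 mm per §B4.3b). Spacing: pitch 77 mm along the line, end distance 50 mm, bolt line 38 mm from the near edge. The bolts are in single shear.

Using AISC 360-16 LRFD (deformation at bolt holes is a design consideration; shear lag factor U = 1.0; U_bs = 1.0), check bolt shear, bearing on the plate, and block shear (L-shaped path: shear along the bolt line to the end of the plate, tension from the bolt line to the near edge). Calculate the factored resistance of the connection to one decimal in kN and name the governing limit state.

Bolt shear: A_b = π(20)²/4 = 314.16 mm². φR_n = 0.75 × 469 × 314.16 × 4 × 1 = 442.0 kN.
Bearing (20 mm plate, F_u = 400 MPa): end bolts L_c = 50 − 22/2 = 39, R_n = min(1.2×39×20×400, 2.4×20×20×400) = 374.4 kN/bolt; interior L_c = 77 − 22 = 55, R_n = 384 kN/bolt. φR_n = 0.75 × (1×374.4 + 3×384) = 1144.8 kN.
Block shear: shear path 1×[50+3×77] = 1×281 mm, A_gv = 5620, A_nv = 1×(281 − 3.5×24)×20 = 3940 mm²; tension to near edge: (38 − 0.5×24)×20 = 520 mm². R_n = min(0.6×400×3940, 0.6×250×5620) + 1.0×400×520 = min(945.6, 843) + 208 = 1051 kN. φR_n = 0.75 × 1051 = 788.3 kN.
Governing: min(442.0, 1144.8, 788.3) = 442.0 kN → bolt shear.

442.0 kN (bolt shear governs)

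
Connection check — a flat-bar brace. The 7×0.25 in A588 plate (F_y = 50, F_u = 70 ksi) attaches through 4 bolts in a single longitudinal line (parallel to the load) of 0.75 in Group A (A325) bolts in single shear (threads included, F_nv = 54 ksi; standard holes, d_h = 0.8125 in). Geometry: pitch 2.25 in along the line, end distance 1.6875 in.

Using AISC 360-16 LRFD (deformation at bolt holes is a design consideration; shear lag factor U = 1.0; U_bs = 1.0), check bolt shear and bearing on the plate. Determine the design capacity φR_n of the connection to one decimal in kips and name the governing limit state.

Bolt shear: A_b = π(0.75)²/4 = 0.44179 in². φR_n = 0.75 × 54 × 0.44179 × 4 × 1 = 71.6 kips.
Bearing (0.25 in plate, F_u = 70 ksi): end bolts L_c = 1.6875 − 0.8125/2 = 1.28125, R_n = min(1.2×1.28125×0.25×70, 2.4×0.75×0.25×70) = 26.906 kips/bolt; interior L_c = 2.25 − 0.8125 = 1.4375, R_n = 30.188 kips/bolt. φR_n = 0.75 × (1×26.906 + 3×30.188) = 88.1 kips.
Governing: min(71.6, 88.1) = 71.6 kips → bolt shear.

71.6 kips (bolt shear governs)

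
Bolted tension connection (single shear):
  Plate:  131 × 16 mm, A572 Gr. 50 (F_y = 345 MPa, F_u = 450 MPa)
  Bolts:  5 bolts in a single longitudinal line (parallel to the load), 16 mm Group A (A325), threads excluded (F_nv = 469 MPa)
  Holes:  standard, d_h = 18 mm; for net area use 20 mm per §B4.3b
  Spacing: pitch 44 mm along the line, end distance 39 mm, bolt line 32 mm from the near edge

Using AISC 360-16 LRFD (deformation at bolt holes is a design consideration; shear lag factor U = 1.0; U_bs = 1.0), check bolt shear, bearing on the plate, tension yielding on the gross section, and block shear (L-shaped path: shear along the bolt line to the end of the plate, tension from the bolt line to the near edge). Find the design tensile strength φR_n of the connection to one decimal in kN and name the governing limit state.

Bolt shear: A_b = π(16)²/4 = 201.06 mm². φR_n = 0.75 × 469 × 201.06 × 5 × 1 = 353.6 kN.
Bearing (16 mm plate, F_u = 450 MPa): end bolts L_c = 39 − 18/2 = 30, R_n = min(1.2×30×16×450, 2.4×16×16×450) = 259.2 kN/bolt; interior L_c = 44 − 18 = 26, R_n = 224.64 kN/bolt. φR_n = 0.75 × (1×259.2 + 4×224.64) = 868.3 kN.
Tension yield (gross): A_g = 131×16 = 2096 mm². φR_n = 0.90 × 345 × 2096 = 650.8 kN.
Block shear: shear path 1×[39+4×44] = 1×215 mm, A_gv = 3440, A_nv = 1×(215 − 4.5×20)×16 = 2000 mm²; tension to near edge: (32 − 0.5×20)×16 = 352 mm². R_n = min(0.6×450×2000, 0.6×345×3440) + 1.0×450×352 = min(540, 712.08) + 158.4 = 698.4 kN. φR_n = 0.75 × 698.4 = 523.8 kN.
Governing: min(353.6, 868.3, 650.8, 523.8) = 353.6 kN → bolt shear.

353.6 kN (bolt shear governs)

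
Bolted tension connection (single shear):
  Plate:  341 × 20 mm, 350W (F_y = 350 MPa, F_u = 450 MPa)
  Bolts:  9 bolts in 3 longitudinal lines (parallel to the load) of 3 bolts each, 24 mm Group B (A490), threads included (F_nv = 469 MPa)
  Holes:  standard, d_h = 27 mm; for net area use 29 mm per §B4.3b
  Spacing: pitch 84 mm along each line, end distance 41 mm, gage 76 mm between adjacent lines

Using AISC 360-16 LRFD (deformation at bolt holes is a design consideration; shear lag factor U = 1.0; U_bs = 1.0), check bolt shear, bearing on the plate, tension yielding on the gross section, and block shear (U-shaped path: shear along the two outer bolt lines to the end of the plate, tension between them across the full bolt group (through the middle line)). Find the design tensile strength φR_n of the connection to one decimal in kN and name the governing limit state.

1432.2 kN (bolt shear governs)

Bolt shear: A_b = π(24)²/4 = 452.39 mm². φR_n = 0.75 × 469 × 452.39 × 9 × 1 = 1432.2 kN.
Bearing (20 mm plate, F_u = 450 MPa): end bolts L_c = 41 − 27/2 = 27.5, R_n = min(1.2×27.5×20×450, 2.4×24×20×450) = 297 kN/bolt; interior L_c = 84 − 27 = 57, R_n = 518.4 kN/bolt. φR_n = 0.75 × (3×297 + 6×518.4) = 3001.1 kN.
Tension yield (gross): A_g = 341×20 = 6820 mm². φR_n = 0.90 × 350 × 6820 = 2148.3 kN.
Block shear: shear path 2×[41+2×84] = 2×209 mm, A_gv = 8360, A_nv = 2×(209 − 2.5×29)×20 = 5460 mm²; tension across gage: (152 − 2×29)×20 = 1880 mm². R_n = min(0.6×450×5460, 0.6×350×8360) + 1.0×450×1880 = min(1474.2, 1755.6) + 846 = 2320.2 kN. φR_n = 0.75 × 2320.2 = 1740.2 kN.
Governing: min(1432.2, 3001.1, 2148.3, 1740.2) = 1432.2 kN → bolt shear.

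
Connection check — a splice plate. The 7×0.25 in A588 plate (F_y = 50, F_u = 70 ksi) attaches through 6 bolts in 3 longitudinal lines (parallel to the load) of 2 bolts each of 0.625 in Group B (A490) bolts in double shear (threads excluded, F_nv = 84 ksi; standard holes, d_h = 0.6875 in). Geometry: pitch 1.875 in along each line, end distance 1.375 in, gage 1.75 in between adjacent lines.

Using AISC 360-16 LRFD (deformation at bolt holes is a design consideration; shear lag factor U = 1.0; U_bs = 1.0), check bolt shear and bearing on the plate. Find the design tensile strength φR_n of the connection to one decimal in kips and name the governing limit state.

104.8 kips (bearing governs)

Bolt shear: A_b = π(0.625)²/4 = 0.3068 in². φR_n = 0.75 × 84 × 0.3068 × 6 × 2 = 231.9 kips.
Bearing (0.25 in plate, F_u = 70 ksi): end bolts L_c = 1.375 − 0.6875/2 = 1.03125, R_n = min(1.2×1.03125×0.25×70, 2.4×0.625×0.25×70) = 21.656 kips/bolt; interior L_c = 1.875 − 0.6875 = 1.1875, R_n = 24.938 kips/bolt. φR_n = 0.75 × (3×21.656 + 3×24.938) = 104.8 kips.
Governing: min(231.9, 104.8) = 104.8 kips → bearing.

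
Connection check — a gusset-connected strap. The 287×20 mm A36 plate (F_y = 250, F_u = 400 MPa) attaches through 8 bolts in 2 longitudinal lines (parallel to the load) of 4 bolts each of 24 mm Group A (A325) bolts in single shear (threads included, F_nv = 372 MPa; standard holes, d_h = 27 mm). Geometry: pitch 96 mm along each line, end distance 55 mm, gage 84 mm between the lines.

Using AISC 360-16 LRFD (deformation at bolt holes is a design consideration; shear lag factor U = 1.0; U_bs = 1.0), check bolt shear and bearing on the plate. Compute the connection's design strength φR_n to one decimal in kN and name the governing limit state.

Bolt shear: A_b = π(24)²/4 = 452.39 mm². φR_n = 0.75 × 372 × 452.39 × 8 × 1 = 1009.7 kN.
Bearing (20 mm plate, F_u = 400 MPa): end bolts L_c = 55 − 27/2 = 41.5, R_n = min(1.2×41.5×20×400, 2.4×24×20×400) = 398.4 kN/bolt; interior L_c = 96 − 27 = 69, R_n = 460.8 kN/bolt. φR_n = 0.75 × (2×398.4 + 6×460.8) = 2671.2 kN.
Governing: min(1009.7, 2671.2) = 1009.7 kN → bolt shear.

1009.7 kN (bolt shear governs)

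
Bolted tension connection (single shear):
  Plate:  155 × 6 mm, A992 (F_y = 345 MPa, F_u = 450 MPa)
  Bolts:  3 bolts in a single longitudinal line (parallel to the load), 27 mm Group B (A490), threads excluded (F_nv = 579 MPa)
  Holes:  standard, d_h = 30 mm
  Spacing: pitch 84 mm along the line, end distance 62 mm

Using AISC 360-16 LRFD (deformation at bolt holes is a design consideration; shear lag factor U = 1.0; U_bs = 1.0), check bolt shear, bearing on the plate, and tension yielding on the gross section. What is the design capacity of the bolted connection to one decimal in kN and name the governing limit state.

Bolt shear: A_b = π(27)²/4 = 572.56 mm². φR_n = 0.75 × 579 × 572.56 × 3 × 1 = 745.9 kN.
Bearing (6 mm plate, F_u = 450 MPa): end bolts L_c = 62 − 30/2 = 47, R_n = min(1.2×47×6×450, 2.4×27×6×450) = 152.28 kN/bolt; interior L_c = 84 − 30 = 54, R_n = 174.96 kN/bolt. φR_n = 0.75 × (1×152.28 + 2×174.96) = 376.7 kN.
Tension yield (gross): A_g = 155×6 = 930 mm². φR_n = 0.90 × 345 × 930 = 288.8 kN.
Governing: min(745.9, 376.7, 288.8) = 288.8 kN → gross-section yield.

288.8 kN (gross-section yield governs)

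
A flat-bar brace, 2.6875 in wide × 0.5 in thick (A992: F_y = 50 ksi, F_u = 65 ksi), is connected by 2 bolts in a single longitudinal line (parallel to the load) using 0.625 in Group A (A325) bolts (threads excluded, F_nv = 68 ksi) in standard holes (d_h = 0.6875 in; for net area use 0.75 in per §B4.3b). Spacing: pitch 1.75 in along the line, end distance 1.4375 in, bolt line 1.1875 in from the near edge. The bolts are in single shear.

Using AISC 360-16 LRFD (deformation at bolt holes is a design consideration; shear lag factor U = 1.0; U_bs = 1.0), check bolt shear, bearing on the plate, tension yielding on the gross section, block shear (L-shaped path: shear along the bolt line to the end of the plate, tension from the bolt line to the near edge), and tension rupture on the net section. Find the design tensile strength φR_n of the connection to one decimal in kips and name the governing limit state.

31.3 kips (bolt shear governs)

Bolt shear: A_b = π(0.625)²/4 = 0.3068 in². φR_n = 0.75 × 68 × 0.3068 × 2 × 1 = 31.3 kips.
Bearing (0.5 in plate, F_u = 65 ksi): end bolts L_c = 1.4375 − 0.6875/2 = 1.09375, R_n = min(1.2×1.09375×0.5×65, 2.4×0.625×0.5×65) = 42.656 kips/bolt; interior L_c = 1.75 − 0.6875 = 1.0625, R_n = 41.438 kips/bolt. φR_n = 0.75 × (1×42.656 + 1×41.438) = 63.1 kips.
Tension yield (gross): A_g = 2.6875×0.5 = 1.3438 in². φR_n = 0.90 × 50 × 1.3438 = 60.5 kips.
Block shear: shear path 1×[1.4375+1×1.75] = 1×3.1875 in, A_gv = 1.5938, A_nv = 1×(3.1875 − 1.5×0.75)×0.5 = 1.0313 in²; tension to near edge: (1.1875 − 0.5×0.75)×0.5 = 0.40625 in². R_n = min(0.6×65×1.0313, 0.6×50×1.5938) + 1.0×65×0.40625 = min(40.221, 47.814) + 26.406 = 66.627 kips. φR_n = 0.75 × 66.627 = 50.0 kips.
Tension rupture (net): A_n = (2.6875 − 1×0.75)×0.5 = 0.96875 in² (U = 1.0, A_e = A_n). φR_n = 0.75 × 65 × 0.96875 = 47.2 kips.
Governing: min(31.3, 63.1, 60.5, 50.0, 47.2) = 31.3 kips → bolt shear.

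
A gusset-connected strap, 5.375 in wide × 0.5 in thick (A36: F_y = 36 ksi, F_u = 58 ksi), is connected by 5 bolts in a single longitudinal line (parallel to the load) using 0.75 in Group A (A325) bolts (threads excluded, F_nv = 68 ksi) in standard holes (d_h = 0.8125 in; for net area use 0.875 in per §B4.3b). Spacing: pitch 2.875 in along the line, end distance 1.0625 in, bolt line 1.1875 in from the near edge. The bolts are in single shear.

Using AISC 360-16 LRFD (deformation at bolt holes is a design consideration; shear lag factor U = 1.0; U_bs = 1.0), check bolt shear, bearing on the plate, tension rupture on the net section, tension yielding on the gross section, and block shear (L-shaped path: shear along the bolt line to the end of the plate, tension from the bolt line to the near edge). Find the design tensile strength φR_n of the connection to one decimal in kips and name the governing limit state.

87.1 kips (gross-section yield governs)

Bolt shear: A_b = π(0.75)²/4 = 0.44179 in². φR_n = 0.75 × 68 × 0.44179 × 5 × 1 = 112.7 kips.
Bearing (0.5 in plate, F_u = 58 ksi): end bolts L_c = 1.0625 − 0.8125/2 = 0.65625, R_n = min(1.2×0.65625×0.5×58, 2.4×0.75×0.5×58) = 22.838 kips/bolt; interior L_c = 2.875 − 0.8125 = 2.0625, R_n = 52.2 kips/bolt. φR_n = 0.75 × (1×22.838 + 4×52.2) = 173.7 kips.
Tension rupture (net): A_n = (5.375 − 1×0.875)×0.5 = 2.25 in² (U = 1.0, A_e = A_n). φR_n = 0.75 × 58 × 2.25 = 97.9 kips.
Tension yield (gross): A_g = 5.375×0.5 = 2.6875 in². φR_n = 0.90 × 36 × 2.6875 = 87.1 kips.
Block shear: shear path 1×[1.0625+4×2.875] = 1×12.5625 in, A_gv = 6.2813, A_nv = 1×(12.5625 − 4.5×0.875)×0.5 = 4.3125 in²; tension to near edge: (1.1875 − 0.5×0.875)×0.5 = 0.375 in². R_n = min(0.6×58×4.3125, 0.6×36×6.2813) + 1.0×58×0.375 = min(150.08, 135.68) + 21.75 = 157.43 kips. φR_n = 0.75 × 157.43 = 118.1 kips.
Governing: min(112.7, 173.7, 97.9, 87.1, 118.1) = 87.1 kips → gross-section yield.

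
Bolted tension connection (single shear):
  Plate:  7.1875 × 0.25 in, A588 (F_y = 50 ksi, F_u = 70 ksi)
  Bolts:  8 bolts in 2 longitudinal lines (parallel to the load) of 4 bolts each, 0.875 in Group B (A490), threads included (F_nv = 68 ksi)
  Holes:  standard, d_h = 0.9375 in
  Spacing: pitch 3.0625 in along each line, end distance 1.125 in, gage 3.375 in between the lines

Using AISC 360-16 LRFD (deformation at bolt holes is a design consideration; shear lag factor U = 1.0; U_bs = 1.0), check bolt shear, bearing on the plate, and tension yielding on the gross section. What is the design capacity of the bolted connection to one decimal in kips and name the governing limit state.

Bolt shear: A_b = π(0.875)²/4 = 0.60132 in². φR_n = 0.75 × 68 × 0.60132 × 8 × 1 = 245.3 kips.
Bearing (0.25 in plate, F_u = 70 ksi): end bolts L_c = 1.125 − 0.9375/2 = 0.65625, R_n = min(1.2×0.65625×0.25×70, 2.4×0.875×0.25×70) = 13.781 kips/bolt; interior L_c = 3.0625 − 0.9375 = 2.125, R_n = 36.75 kips/bolt. φR_n = 0.75 × (2×13.781 + 6×36.75) = 186.0 kips.
Tension yield (gross): A_g = 7.1875×0.25 = 1.7969 in². φR_n = 0.90 × 50 × 1.7969 = 80.9 kips.
Governing: min(245.3, 186.0, 80.9) = 80.9 kips → gross-section yield.

80.9 kips (gross-section yield governs)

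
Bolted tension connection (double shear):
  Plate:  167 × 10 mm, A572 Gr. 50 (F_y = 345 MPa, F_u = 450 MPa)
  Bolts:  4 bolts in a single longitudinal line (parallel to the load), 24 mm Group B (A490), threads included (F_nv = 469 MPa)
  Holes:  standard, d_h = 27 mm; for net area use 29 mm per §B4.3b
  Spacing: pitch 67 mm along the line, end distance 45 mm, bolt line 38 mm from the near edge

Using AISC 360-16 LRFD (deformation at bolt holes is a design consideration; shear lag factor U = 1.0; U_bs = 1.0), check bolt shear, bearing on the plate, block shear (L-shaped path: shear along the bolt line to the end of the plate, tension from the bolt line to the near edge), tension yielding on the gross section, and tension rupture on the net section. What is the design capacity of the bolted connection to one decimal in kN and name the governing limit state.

Bolt shear: A_b = π(24)²/4 = 452.39 mm². φR_n = 0.75 × 469 × 452.39 × 4 × 2 = 1273.0 kN.
Bearing (10 mm plate, F_u = 450 MPa): end bolts L_c = 45 − 27/2 = 31.5, R_n = min(1.2×31.5×10×450, 2.4×24×10×450) = 170.1 kN/bolt; interior L_c = 67 − 27 = 40, R_n = 216 kN/bolt. φR_n = 0.75 × (1×170.1 + 3×216) = 613.6 kN.
Block shear: shear path 1×[45+3×67] = 1×246 mm, A_gv = 2460, A_nv = 1×(246 − 3.5×29)×10 = 1445 mm²; tension to near edge: (38 − 0.5×29)×10 = 235 mm². R_n = min(0.6×450×1445, 0.6×345×2460) + 1.0×450×235 = min(390.15, 509.22) + 105.75 = 495.9 kN. φR_n = 0.75 × 495.9 = 371.9 kN.
Tension yield (gross): A_g = 167×10 = 1670 mm². φR_n = 0.90 × 345 × 1670 = 518.5 kN.
Tension rupture (net): A_n = (167 − 1×29)×10 = 1380 mm² (U = 1.0, A_e = A_n). φR_n = 0.75 × 450 × 1380 = 465.8 kN.
Governing: min(1273.0, 613.6, 371.9, 518.5, 465.8) = 371.9 kN → block shear.

371.9 kN (block shear governs)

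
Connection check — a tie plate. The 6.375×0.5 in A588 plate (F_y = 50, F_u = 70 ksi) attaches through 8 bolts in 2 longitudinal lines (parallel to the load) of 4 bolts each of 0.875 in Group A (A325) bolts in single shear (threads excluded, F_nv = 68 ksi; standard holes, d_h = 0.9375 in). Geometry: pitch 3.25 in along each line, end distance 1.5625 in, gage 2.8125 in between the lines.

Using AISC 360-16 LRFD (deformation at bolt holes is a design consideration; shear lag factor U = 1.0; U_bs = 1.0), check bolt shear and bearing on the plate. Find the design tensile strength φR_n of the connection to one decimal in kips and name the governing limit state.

Bolt shear: A_b = π(0.875)²/4 = 0.60132 in². φR_n = 0.75 × 68 × 0.60132 × 8 × 1 = 245.3 kips.
Bearing (0.5 in plate, F_u = 70 ksi): end bolts L_c = 1.5625 − 0.9375/2 = 1.09375, R_n = min(1.2×1.09375×0.5×70, 2.4×0.875×0.5×70) = 45.938 kips/bolt; interior L_c = 3.25 − 0.9375 = 2.3125, R_n = 73.5 kips/bolt. φR_n = 0.75 × (2×45.938 + 6×73.5) = 399.7 kips.
Governing: min(245.3, 399.7) = 245.3 kips → bolt shear.

245.3 kips (bolt shear governs)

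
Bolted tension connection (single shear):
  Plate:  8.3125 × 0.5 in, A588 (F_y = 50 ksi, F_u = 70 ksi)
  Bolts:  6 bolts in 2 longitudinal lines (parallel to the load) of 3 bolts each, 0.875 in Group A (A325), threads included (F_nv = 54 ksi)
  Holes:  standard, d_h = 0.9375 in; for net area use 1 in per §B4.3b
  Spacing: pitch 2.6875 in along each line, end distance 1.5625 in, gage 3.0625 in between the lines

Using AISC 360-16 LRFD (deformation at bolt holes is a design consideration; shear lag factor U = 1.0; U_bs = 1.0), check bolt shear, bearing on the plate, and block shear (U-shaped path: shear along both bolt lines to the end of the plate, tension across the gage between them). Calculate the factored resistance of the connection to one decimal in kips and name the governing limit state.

146.1 kips (bolt shear governs)

Bolt shear: A_b = π(0.875)²/4 = 0.60132 in². φR_n = 0.75 × 54 × 0.60132 × 6 × 1 = 146.1 kips.
Bearing (0.5 in plate, F_u = 70 ksi): end bolts L_c = 1.5625 − 0.9375/2 = 1.09375, R_n = min(1.2×1.09375×0.5×70, 2.4×0.875×0.5×70) = 45.938 kips/bolt; interior L_c = 2.6875 − 0.9375 = 1.75, R_n = 73.5 kips/bolt. φR_n = 0.75 × (2×45.938 + 4×73.5) = 289.4 kips.
Block shear: shear path 2×[1.5625+2×2.6875] = 2×6.9375 in, A_gv = 6.9375, A_nv = 2×(6.9375 − 2.5×1)×0.5 = 4.4375 in²; tension across gage: (3.0625 − 1×1)×0.5 = 1.0313 in². R_n = min(0.6×70×4.4375, 0.6×50×6.9375) + 1.0×70×1.0313 = min(186.38, 208.13) + 72.191 = 258.57 kips. φR_n = 0.75 × 258.57 = 193.9 kips.
Governing: min(146.1, 289.4, 193.9) = 146.1 kips → bolt shear.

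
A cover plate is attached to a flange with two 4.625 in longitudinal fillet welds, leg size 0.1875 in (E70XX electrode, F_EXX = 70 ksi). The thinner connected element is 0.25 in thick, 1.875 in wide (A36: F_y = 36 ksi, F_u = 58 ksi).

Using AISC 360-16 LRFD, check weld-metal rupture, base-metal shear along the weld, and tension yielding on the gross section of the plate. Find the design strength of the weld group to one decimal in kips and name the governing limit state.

15.2 kips (gross-section yield governs)

Weld metal: throat = 0.707×0.1875 = 0.13256 in, L = 2×4.625 = 9.25 in. φR_n = 0.75 × 0.6 × 70 × 0.13256 × 9.25 = 38.6 kips.
Base metal shear (0.25 in plate): yield φR_n = 1.0×0.6×36×0.25×9.25 = 50.0 kips; rupture φR_n = 0.75×0.6×58×0.25×9.25 = 60.4 kips; take 50.0 kips (yield).
Tension yield (gross): A_g = 1.875×0.25 = 0.46875 in². φR_n = 0.90 × 36 × 0.46875 = 15.2 kips.
Governing: min(38.6, 50.0, 15.2) = 15.2 kips → gross-section yield.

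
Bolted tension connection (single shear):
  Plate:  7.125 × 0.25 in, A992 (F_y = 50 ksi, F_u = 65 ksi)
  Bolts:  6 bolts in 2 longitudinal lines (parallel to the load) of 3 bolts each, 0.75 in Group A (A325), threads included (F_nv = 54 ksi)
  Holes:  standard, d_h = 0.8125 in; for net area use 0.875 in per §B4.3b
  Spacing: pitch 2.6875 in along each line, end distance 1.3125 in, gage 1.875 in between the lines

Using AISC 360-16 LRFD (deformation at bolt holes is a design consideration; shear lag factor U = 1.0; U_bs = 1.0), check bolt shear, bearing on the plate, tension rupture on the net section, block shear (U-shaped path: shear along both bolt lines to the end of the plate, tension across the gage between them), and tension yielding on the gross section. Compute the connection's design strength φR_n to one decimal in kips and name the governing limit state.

Bolt shear: A_b = π(0.75)²/4 = 0.44179 in². φR_n = 0.75 × 54 × 0.44179 × 6 × 1 = 107.4 kips.
Bearing (0.25 in plate, F_u = 65 ksi): end bolts L_c = 1.3125 − 0.8125/2 = 0.90625, R_n = min(1.2×0.90625×0.25×65, 2.4×0.75×0.25×65) = 17.672 kips/bolt; interior L_c = 2.6875 − 0.8125 = 1.875, R_n = 29.25 kips/bolt. φR_n = 0.75 × (2×17.672 + 4×29.25) = 114.3 kips.
Tension rupture (net): A_n = (7.125 − 2×0.875)×0.25 = 1.3438 in² (U = 1.0, A_e = A_n). φR_n = 0.75 × 65 × 1.3438 = 65.5 kips.
Block shear: shear path 2×[1.3125+2×2.6875] = 2×6.6875 in, A_gv = 3.3438, A_nv = 2×(6.6875 − 2.5×0.875)×0.25 = 2.25 in²; tension across gage: (1.875 − 1×0.875)×0.25 = 0.25 in². R_n = min(0.6×65×2.25, 0.6×50×3.3438) + 1.0×65×0.25 = min(87.75, 100.31) + 16.25 = 104 kips. φR_n = 0.75 × 104 = 78.0 kips.
Tension yield (gross): A_g = 7.125×0.25 = 1.7813 in². φR_n = 0.90 × 50 × 1.7813 = 80.2 kips.
Governing: min(107.4, 114.3, 65.5, 78.0, 80.2) = 65.5 kips → net-section rupture.

65.5 kips (net-section rupture governs)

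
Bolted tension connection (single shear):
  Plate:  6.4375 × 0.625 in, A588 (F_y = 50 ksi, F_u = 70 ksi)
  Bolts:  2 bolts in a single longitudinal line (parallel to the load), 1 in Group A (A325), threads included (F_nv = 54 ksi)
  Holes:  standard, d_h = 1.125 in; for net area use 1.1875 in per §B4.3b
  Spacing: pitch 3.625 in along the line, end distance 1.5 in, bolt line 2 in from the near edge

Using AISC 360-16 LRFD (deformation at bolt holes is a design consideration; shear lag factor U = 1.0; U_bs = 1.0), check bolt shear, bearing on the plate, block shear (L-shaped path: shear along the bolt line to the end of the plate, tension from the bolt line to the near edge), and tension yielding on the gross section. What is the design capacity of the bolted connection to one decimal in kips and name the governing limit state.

63.6 kips (bolt shear governs)

Bolt shear: A_b = π(1)²/4 = 0.7854 in². φR_n = 0.75 × 54 × 0.7854 × 2 × 1 = 63.6 kips.
Bearing (0.625 in plate, F_u = 70 ksi): end bolts L_c = 1.5 − 1.125/2 = 0.9375, R_n = min(1.2×0.9375×0.625×70, 2.4×1×0.625×70) = 49.219 kips/bolt; interior L_c = 3.625 − 1.125 = 2.5, R_n = 105 kips/bolt. φR_n = 0.75 × (1×49.219 + 1×105) = 115.7 kips.
Block shear: shear path 1×[1.5+1×3.625] = 1×5.125 in, A_gv = 3.2031, A_nv = 1×(5.125 − 1.5×1.1875)×0.625 = 2.0898 in²; tension to near edge: (2 − 0.5×1.1875)×0.625 = 0.87891 in². R_n = min(0.6×70×2.0898, 0.6×50×3.2031) + 1.0×70×0.87891 = min(87.772, 96.093) + 61.524 = 149.3 kips. φR_n = 0.75 × 149.3 = 112.0 kips.
Tension yield (gross): A_g = 6.4375×0.625 = 4.0234 in². φR_n = 0.90 × 50 × 4.0234 = 181.1 kips.
Governing: min(63.6, 115.7, 112.0, 181.1) = 63.6 kips → bolt shear.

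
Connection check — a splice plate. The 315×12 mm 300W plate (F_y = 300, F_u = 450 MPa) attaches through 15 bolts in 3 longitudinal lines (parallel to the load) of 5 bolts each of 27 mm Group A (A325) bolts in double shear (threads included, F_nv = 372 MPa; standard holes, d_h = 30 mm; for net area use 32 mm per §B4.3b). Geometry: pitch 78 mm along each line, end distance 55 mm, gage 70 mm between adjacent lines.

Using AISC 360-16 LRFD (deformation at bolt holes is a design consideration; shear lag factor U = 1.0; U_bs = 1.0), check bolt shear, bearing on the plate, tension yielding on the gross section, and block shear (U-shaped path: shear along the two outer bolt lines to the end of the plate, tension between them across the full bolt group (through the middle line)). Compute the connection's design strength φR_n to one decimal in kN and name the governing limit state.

Bolt shear: A_b = π(27)²/4 = 572.56 mm². φR_n = 0.75 × 372 × 572.56 × 15 × 2 = 4792.3 kN.
Bearing (12 mm plate, F_u = 450 MPa): end bolts L_c = 55 − 30/2 = 40, R_n = min(1.2×40×12×450, 2.4×27×12×450) = 259.2 kN/bolt; interior L_c = 78 − 30 = 48, R_n = 311.04 kN/bolt. φR_n = 0.75 × (3×259.2 + 12×311.04) = 3382.6 kN.
Tension yield (gross): A_g = 315×12 = 3780 mm². φR_n = 0.90 × 300 × 3780 = 1020.6 kN.
Block shear: shear path 2×[55+4×78] = 2×367 mm, A_gv = 8808, A_nv = 2×(367 − 4.5×32)×12 = 5352 mm²; tension across gage: (140 − 2×32)×12 = 912 mm². R_n = min(0.6×450×5352, 0.6×300×8808) + 1.0×450×912 = min(1445, 1585.4) + 410.4 = 1855.4 kN. φR_n = 0.75 × 1855.4 = 1391.6 kN.
Governing: min(4792.3, 3382.6, 1020.6, 1391.6) = 1020.6 kN → gross-section yield.

1020.6 kN (gross-section yield governs)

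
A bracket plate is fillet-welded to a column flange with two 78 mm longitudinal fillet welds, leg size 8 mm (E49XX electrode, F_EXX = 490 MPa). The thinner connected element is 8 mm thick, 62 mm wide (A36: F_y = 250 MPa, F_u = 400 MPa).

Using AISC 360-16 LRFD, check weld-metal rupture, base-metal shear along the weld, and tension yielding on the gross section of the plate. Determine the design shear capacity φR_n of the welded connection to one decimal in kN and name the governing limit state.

111.6 kN (gross-section yield governs)

Weld metal: throat = 0.707×8 = 5.656 mm, L = 2×78 = 156 mm. φR_n = 0.75 × 0.6 × 490 × 5.656 × 156 = 194.6 kN.
Base metal shear (8 mm plate): yield φR_n = 1.0×0.6×250×8×156 = 187.2 kN; rupture φR_n = 0.75×0.6×400×8×156 = 224.6 kN; take 187.2 kN (yield).
Tension yield (gross): A_g = 62×8 = 496 mm². φR_n = 0.90 × 250 × 496 = 111.6 kN.
Governing: min(194.6, 187.2, 111.6) = 111.6 kN → gross-section yield.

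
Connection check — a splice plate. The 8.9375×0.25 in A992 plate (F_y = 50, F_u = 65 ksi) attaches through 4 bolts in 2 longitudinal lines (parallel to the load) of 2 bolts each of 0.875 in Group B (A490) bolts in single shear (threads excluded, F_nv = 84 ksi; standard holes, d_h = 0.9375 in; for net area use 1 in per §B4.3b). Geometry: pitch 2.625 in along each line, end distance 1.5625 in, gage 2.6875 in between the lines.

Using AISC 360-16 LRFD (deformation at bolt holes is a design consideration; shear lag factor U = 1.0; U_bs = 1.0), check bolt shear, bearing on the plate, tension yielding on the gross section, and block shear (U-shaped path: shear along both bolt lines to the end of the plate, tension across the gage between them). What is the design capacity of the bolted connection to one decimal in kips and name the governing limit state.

Bolt shear: A_b = π(0.875)²/4 = 0.60132 in². φR_n = 0.75 × 84 × 0.60132 × 4 × 1 = 151.5 kips.
Bearing (0.25 in plate, F_u = 65 ksi): end bolts L_c = 1.5625 − 0.9375/2 = 1.09375, R_n = min(1.2×1.09375×0.25×65, 2.4×0.875×0.25×65) = 21.328 kips/bolt; interior L_c = 2.625 − 0.9375 = 1.6875, R_n = 32.906 kips/bolt. φR_n = 0.75 × (2×21.328 + 2×32.906) = 81.4 kips.
Tension yield (gross): A_g = 8.9375×0.25 = 2.2344 in². φR_n = 0.90 × 50 × 2.2344 = 100.5 kips.
Block shear: shear path 2×[1.5625+1×2.625] = 2×4.1875 in, A_gv = 2.0938, A_nv = 2×(4.1875 − 1.5×1)×0.25 = 1.3438 in²; tension across gage: (2.6875 − 1×1)×0.25 = 0.42188 in². R_n = min(0.6×65×1.3438, 0.6×50×2.0938) + 1.0×65×0.42188 = min(52.408, 62.814) + 27.422 = 79.83 kips. φR_n = 0.75 × 79.83 = 59.9 kips.
Governing: min(151.5, 81.4, 100.5, 59.9) = 59.9 kips → block shear.

59.9 kips (block shear governs)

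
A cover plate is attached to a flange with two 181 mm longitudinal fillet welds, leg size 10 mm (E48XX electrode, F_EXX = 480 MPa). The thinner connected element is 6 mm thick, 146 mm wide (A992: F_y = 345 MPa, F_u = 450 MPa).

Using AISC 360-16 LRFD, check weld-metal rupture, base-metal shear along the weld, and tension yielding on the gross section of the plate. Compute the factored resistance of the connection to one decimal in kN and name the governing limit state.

Weld metal: throat = 0.707×10 = 7.07 mm, L = 2×181 = 362 mm. φR_n = 0.75 × 0.6 × 480 × 7.07 × 362 = 552.8 kN.
Base metal shear (6 mm plate): yield φR_n = 1.0×0.6×345×6×362 = 449.6 kN; rupture φR_n = 0.75×0.6×450×6×362 = 439.8 kN; take 439.8 kN (rupture).
Tension yield (gross): A_g = 146×6 = 876 mm². φR_n = 0.90 × 345 × 876 = 272.0 kN.
Governing: min(552.8, 439.8, 272.0) = 272.0 kN → gross-section yield.

272.0 kN (gross-section yield governs)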